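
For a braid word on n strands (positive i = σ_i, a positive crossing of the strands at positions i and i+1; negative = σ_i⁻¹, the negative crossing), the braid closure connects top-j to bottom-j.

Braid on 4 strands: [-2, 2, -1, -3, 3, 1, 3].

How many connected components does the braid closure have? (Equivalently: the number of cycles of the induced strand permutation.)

Track the strand permutation on 4 strands, starting from identity.
  step 1: s2^-1 swaps positions 2,3 -> [1 3 2 4]
  step 2: s2 swaps positions 2,3 -> [1 2 3 4]
  step 3: s1^-1 swaps positions 1,2 -> [2 1 3 4]
  step 4: s3^-1 swaps positions 3,4 -> [2 1 4 3]
  step 5: s3 swaps positions 3,4 -> [2 1 3 4]
  step 6: s1 swaps positions 1,2 -> [1 2 3 4]
  step 7: s3 swaps positions 3,4 -> [1 2 4 3]
Final permutation (position -> original strand): [1 2 4 3]
Closure components = cycle count of this permutation = 3.

Answer: 3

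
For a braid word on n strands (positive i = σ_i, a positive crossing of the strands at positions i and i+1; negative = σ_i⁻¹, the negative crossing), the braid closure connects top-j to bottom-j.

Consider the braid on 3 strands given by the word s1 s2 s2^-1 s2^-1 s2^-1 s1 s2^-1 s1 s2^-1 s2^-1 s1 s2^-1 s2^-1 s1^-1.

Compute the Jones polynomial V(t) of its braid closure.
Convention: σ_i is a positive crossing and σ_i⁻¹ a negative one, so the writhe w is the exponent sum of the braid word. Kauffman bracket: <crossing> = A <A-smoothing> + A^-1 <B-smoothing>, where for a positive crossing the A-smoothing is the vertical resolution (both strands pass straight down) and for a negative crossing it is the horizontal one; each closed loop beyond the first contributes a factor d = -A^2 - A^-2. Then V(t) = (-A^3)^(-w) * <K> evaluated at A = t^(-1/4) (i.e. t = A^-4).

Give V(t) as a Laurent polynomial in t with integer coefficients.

-t + 3 - 4*t^-1 + 7*t^-2 - 8*t^-3 + 9*t^-4 - 9*t^-5 + 7*t^-6 - 5*t^-7 + 3*t^-8 - t^-9

Derivation:
The presented braid s1 s2 s2^-1 s2^-1 s2^-1 s1 s2^-1 s1 s2^-1 s2^-1 s1 s2^-1 s2^-1 s1^-1 on 3 strands reduces by inverse Markov moves (closure unchanged at each step):
  Deconjugate: the word is γ·β·γ⁻¹ with γ = s1 (prefix) and γ⁻¹ = s1^-1 (suffix); strip both.
  Deconjugate: the word is γ·β·γ⁻¹ with γ = s2 (prefix) and γ⁻¹ = s2^-1 (suffix); strip both.
Reduced to β = s2^-1 s2^-1 s2^-1 s1 s2^-1 s1 s2^-1 s2^-1 s1 s2^-1 on 3 strands, 10 crossings.
Compute on β:
Braid: s2^-1 s2^-1 s2^-1 s1 s2^-1 s1 s2^-1 s2^-1 s1 s2^-1 on 3 strands, 10 crossings.
Writhe w = (#positive) - (#negative) = 3 - 7 = -4.
Enumerate smoothing states for the bracket polynomial. There are 2^10 = 1024 states.
Smooth each crossing (0=||, 1=⌣⌢); contribution A^(Σ sign_k(1-2s_k)) * d^(L-1).
Tabulate the states by total A-exponent and number of loops L (A-exp: L × count):
  A^10: L=8 ×1
  A^8: L=7 ×10
  A^6: L=6 ×45
  A^4: L=5 ×119, L=7 ×1
  A^2: L=4 ×202, L=6 ×8
  A^0: L=3 ×224, L=5 ×28
  A^-2: L=2 ×156, L=4 ×53, L=6 ×1
  A^-4: L=1 ×57, L=3 ×59, L=5 ×4
  A^-6: L=2 ×38, L=4 ×7
  A^-8: L=3 ×10
  A^-10: L=4 ×1
Each group contributes A^e * Σ count * d^(L-1):
Powers of d = -A^2 - A^-2: d^2 = A^4 + 2 + A^-4; d^3 = -A^6 - 3*A^2 - 3*A^-2 - A^-6; d^4 = A^8 + 4*A^4 + 6 + 4*A^-4 + A^-8; d^5 = -A^10 - 5*A^6 - 10*A^2 - 10*A^-2 - 5*A^-6 - A^-10; d^6 = A^12 + 6*A^8 + 15*A^4 + 20 + 15*A^-4 + 6*A^-8 + A^-12; d^7 = -A^14 - 7*A^10 - 21*A^6 - 35*A^2 - 35*A^-2 - 21*A^-6 - 7*A^-10 - A^-14.
  A^10 * (d^7) = -A^24 - 7*A^20 - 21*A^16 - 35*A^12 - 35*A^8 - 21*A^4 - 7 - A^-4
  A^8 * (10*d^6) = 10*A^20 + 60*A^16 + 150*A^12 + 200*A^8 + 150*A^4 + 60 + 10*A^-4
  A^6 * (45*d^5) = -45*A^16 - 225*A^12 - 450*A^8 - 450*A^4 - 225 - 45*A^-4
  A^4 * (119*d^4 + d^6) = A^16 + 125*A^12 + 491*A^8 + 734*A^4 + 491 + 125*A^-4 + A^-8
  A^2 * (202*d^3 + 8*d^5) = -8*A^12 - 242*A^8 - 686*A^4 - 686 - 242*A^-4 - 8*A^-8
  A^0 * (224*d^2 + 28*d^4) = 28*A^8 + 336*A^4 + 616 + 336*A^-4 + 28*A^-8
  A^-2 * (156*d + 53*d^3 + d^5) = -A^8 - 58*A^4 - 325 - 325*A^-4 - 58*A^-8 - A^-12
  A^-4 * (57 + 59*d^2 + 4*d^4) = 4*A^4 + 75 + 199*A^-4 + 75*A^-8 + 4*A^-12
  A^-6 * (38*d + 7*d^3) = -7 - 59*A^-4 - 59*A^-8 - 7*A^-12
  A^-8 * (10*d^2) = 10*A^-4 + 20*A^-8 + 10*A^-12
  A^-10 * (d^3) = -A^-4 - 3*A^-8 - 3*A^-12 - A^-16
Summing the groups: <K> = -A^24 + 3*A^20 - 5*A^16 + 7*A^12 - 9*A^8 + 9*A^4 - 8 + 7*A^-4 - 4*A^-8 + 3*A^-12 - A^-16
Normalise by the writhe: (-A^3)^(-w) = (-A^3)^(4) = A^12, so f(A) = A^12 * <K> = -A^36 + 3*A^32 - 5*A^28 + 7*A^24 - 9*A^20 + 9*A^16 - 8*A^12 + 7*A^8 - 4*A^4 + 3 - A^-4.
Substitute A = t^(-1/4), i.e. A^e → t^(-e/4): V(t) = -t + 3 - 4*t^-1 + 7*t^-2 - 8*t^-3 + 9*t^-4 - 9*t^-5 + 7*t^-6 - 5*t^-7 + 3*t^-8 - t^-9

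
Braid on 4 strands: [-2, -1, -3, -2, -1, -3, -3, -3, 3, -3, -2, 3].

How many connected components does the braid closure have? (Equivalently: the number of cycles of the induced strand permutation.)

2

Derivation:
Track the strand permutation on 4 strands, starting from identity.
  step 1: s2^-1 swaps positions 2,3 -> [1 3 2 4]
  step 2: s1^-1 swaps positions 1,2 -> [3 1 2 4]
  step 3: s3^-1 swaps positions 3,4 -> [3 1 4 2]
  step 4: s2^-1 swaps positions 2,3 -> [3 4 1 2]
  step 5: s1^-1 swaps positions 1,2 -> [4 3 1 2]
  step 6: s3^-1 swaps positions 3,4 -> [4 3 2 1]
  step 7: s3^-1 swaps positions 3,4 -> [4 3 1 2]
  step 8: s3^-1 swaps positions 3,4 -> [4 3 2 1]
  step 9: s3 swaps positions 3,4 -> [4 3 1 2]
  step 10: s3^-1 swaps positions 3,4 -> [4 3 2 1]
  step 11: s2^-1 swaps positions 2,3 -> [4 2 3 1]
  step 12: s3 swaps positions 3,4 -> [4 2 1 3]
Final permutation (position -> original strand): [4 2 1 3]
Closure components = cycle count of this permutation = 2.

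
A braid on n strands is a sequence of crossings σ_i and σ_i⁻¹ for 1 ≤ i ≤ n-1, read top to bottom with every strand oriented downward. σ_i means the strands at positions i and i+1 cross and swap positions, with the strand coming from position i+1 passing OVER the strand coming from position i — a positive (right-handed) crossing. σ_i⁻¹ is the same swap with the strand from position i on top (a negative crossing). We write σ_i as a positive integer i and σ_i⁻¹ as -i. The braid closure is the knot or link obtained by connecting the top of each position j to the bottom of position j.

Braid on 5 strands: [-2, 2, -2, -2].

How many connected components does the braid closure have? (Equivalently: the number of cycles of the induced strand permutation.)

5

Derivation:
Track the strand permutation on 5 strands, starting from identity.
  step 1: s2^-1 swaps positions 2,3 -> [1 3 2 4 5]
  step 2: s2 swaps positions 2,3 -> [1 2 3 4 5]
  step 3: s2^-1 swaps positions 2,3 -> [1 3 2 4 5]
  step 4: s2^-1 swaps positions 2,3 -> [1 2 3 4 5]
Final permutation (position -> original strand): [1 2 3 4 5]
Closure components = cycle count of this permutation = 5.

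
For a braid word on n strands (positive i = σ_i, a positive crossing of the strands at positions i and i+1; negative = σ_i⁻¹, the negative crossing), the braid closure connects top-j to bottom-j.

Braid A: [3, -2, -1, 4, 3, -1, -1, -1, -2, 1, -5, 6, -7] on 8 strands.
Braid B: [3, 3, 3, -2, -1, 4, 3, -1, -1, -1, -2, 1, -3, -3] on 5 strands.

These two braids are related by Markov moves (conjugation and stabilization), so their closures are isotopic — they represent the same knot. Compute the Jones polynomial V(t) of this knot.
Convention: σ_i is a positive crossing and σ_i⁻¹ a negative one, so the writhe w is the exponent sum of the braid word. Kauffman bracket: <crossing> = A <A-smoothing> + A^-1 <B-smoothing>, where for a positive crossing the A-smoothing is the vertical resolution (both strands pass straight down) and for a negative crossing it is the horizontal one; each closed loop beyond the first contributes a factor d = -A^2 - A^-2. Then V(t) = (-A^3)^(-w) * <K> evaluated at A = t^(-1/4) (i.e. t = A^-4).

Markov-equivalent braids have isotopic closures, hence identical knot invariants. Strip the Markov moves from each word to reach a common short braid β, then compute V(t) once on β.
Braid A: s3 s2^-1 s1^-1 s4 s3 s1^-1 s1^-1 s1^-1 s2^-1 s1 s5^-1 s6 s7^-1 on 8 strands reduces by inverse Markov moves (closure unchanged at each step):
  Destabilize: the word has the form β·s7^-1 where s7^-1 occurs only as the final letter (β ∈ B_7); drop it and the last strand → 7 strands.
  Destabilize: the word has the form β·s6 where s6 occurs only as the final letter (β ∈ B_6); drop it and the last strand → 6 strands.
  Destabilize: the word has the form β·s5^-1 where s5^-1 occurs only as the final letter (β ∈ B_5); drop it and the last strand → 5 strands.
Reduced to β = s3 s2^-1 s1^-1 s4 s3 s1^-1 s1^-1 s1^-1 s2^-1 s1 on 5 strands, 10 crossings.
Braid B: s3 s3 s3 s2^-1 s1^-1 s4 s3 s1^-1 s1^-1 s1^-1 s2^-1 s1 s3^-1 s3^-1 on 5 strands reduces by inverse Markov moves (closure unchanged at each step):
  Deconjugate: the word is γ·β·γ⁻¹ with γ = s3 s3 (prefix) and γ⁻¹ = s3^-1 s3^-1 (suffix); strip both.
Reduced to β = s3 s2^-1 s1^-1 s4 s3 s1^-1 s1^-1 s1^-1 s2^-1 s1 on 5 strands, 10 crossings.
Both give the same β = s3 s2^-1 s1^-1 s4 s3 s1^-1 s1^-1 s1^-1 s2^-1 s1 on 5 strands, so one state sum suffices:
Braid: s3 s2^-1 s1^-1 s4 s3 s1^-1 s1^-1 s1^-1 s2^-1 s1 on 5 strands, 10 crossings.
Writhe w = (#positive) - (#negative) = 4 - 6 = -2.
Computing the Kauffman bracket via state sum. There are 2^10 = 1024 states.
Each crossing splits two ways (0=vertical, 1=horizontal). The state's weight is A^(#A-smoothings - #B-smoothings) * d^(loops - 1).
Tabulate the states by total A-exponent and number of loops L (A-exp: L × count):
  A^10: L=7 ×1
  A^8: L=6 ×10
  A^6: L=5 ×42, L=7 ×3
  A^4: L=4 ×95, L=6 ×24, L=8 ×1
  A^2: L=3 ×124, L=5 ×76, L=7 ×10
  A^0: L=2 ×90, L=4 ×126, L=6 ×35, L=8 ×1
  A^-2: L=1 ×28, L=3 ×116, L=5 ×61, L=7 ×5
  A^-4: L=2 ×50, L=4 ×60, L=6 ×10
  A^-6: L=1 ×5, L=3 ×29, L=5 ×11
  A^-8: L=2 ×4, L=4 ×6
  A^-10: L=3 ×1
Each group contributes A^e * Σ count * d^(L-1):
Powers of d = -A^2 - A^-2: d^2 = A^4 + 2 + A^-4; d^3 = -A^6 - 3*A^2 - 3*A^-2 - A^-6; d^4 = A^8 + 4*A^4 + 6 + 4*A^-4 + A^-8; d^5 = -A^10 - 5*A^6 - 10*A^2 - 10*A^-2 - 5*A^-6 - A^-10; d^6 = A^12 + 6*A^8 + 15*A^4 + 20 + 15*A^-4 + 6*A^-8 + A^-12; d^7 = -A^14 - 7*A^10 - 21*A^6 - 35*A^2 - 35*A^-2 - 21*A^-6 - 7*A^-10 - A^-14.
  A^10 * (d^6) = A^22 + 6*A^18 + 15*A^14 + 20*A^10 + 15*A^6 + 6*A^2 + A^-2
  A^8 * (10*d^5) = -10*A^18 - 50*A^14 - 100*A^10 - 100*A^6 - 50*A^2 - 10*A^-2
  A^6 * (42*d^4 + 3*d^6) = 3*A^18 + 60*A^14 + 213*A^10 + 312*A^6 + 213*A^2 + 60*A^-2 + 3*A^-6
  A^4 * (95*d^3 + 24*d^5 + d^7) = -A^18 - 31*A^14 - 236*A^10 - 560*A^6 - 560*A^2 - 236*A^-2 - 31*A^-6 - A^-10
  A^2 * (124*d^2 + 76*d^4 + 10*d^6) = 10*A^14 + 136*A^10 + 578*A^6 + 904*A^2 + 578*A^-2 + 136*A^-6 + 10*A^-10
  A^0 * (90*d + 126*d^3 + 35*d^5 + d^7) = -A^14 - 42*A^10 - 322*A^6 - 853*A^2 - 853*A^-2 - 322*A^-6 - 42*A^-10 - A^-14
  A^-2 * (28 + 116*d^2 + 61*d^4 + 5*d^6) = 5*A^10 + 91*A^6 + 435*A^2 + 726*A^-2 + 435*A^-6 + 91*A^-10 + 5*A^-14
  A^-4 * (50*d + 60*d^3 + 10*d^5) = -10*A^6 - 110*A^2 - 330*A^-2 - 330*A^-6 - 110*A^-10 - 10*A^-14
  A^-6 * (5 + 29*d^2 + 11*d^4) = 11*A^2 + 73*A^-2 + 129*A^-6 + 73*A^-10 + 11*A^-14
  A^-8 * (4*d + 6*d^3) = -6*A^-2 - 22*A^-6 - 22*A^-10 - 6*A^-14
  A^-10 * (d^2) = A^-6 + 2*A^-10 + A^-14
Summing the groups: <K> = A^22 - 2*A^18 + 3*A^14 - 4*A^10 + 4*A^6 - 4*A^2 + 3*A^-2 - A^-6 + A^-10
Normalise by the writhe: (-A^3)^(-w) = (-A^3)^(2) = A^6, so f(A) = A^6 * <K> = A^28 - 2*A^24 + 3*A^20 - 4*A^16 + 4*A^12 - 4*A^8 + 3*A^4 - 1 + A^-4.
Substitute A = t^(-1/4), i.e. A^e → t^(-e/4): V(t) = t - 1 + 3*t^-1 - 4*t^-2 + 4*t^-3 - 4*t^-4 + 3*t^-5 - 2*t^-6 + t^-7

Answer: t - 1 + 3*t^-1 - 4*t^-2 + 4*t^-3 - 4*t^-4 + 3*t^-5 - 2*t^-6 + t^-7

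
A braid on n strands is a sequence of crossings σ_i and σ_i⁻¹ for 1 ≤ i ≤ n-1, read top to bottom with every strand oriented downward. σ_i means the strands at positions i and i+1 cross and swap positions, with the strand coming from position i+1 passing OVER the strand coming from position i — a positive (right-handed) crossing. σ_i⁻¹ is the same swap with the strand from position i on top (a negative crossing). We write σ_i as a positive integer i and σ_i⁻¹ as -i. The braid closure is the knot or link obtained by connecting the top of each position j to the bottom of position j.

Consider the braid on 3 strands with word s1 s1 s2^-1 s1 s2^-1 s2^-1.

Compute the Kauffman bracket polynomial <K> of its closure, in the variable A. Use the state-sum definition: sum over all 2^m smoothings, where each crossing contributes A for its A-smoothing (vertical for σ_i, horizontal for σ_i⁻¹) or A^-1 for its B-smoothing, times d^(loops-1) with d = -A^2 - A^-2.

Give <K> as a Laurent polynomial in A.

Braid: s1 s1 s2^-1 s1 s2^-1 s2^-1 on 3 strands, 6 crossings.
Writhe w = (#positive) - (#negative) = 3 - 3 = 0.
State-sum expansion of <K>. There are 2^6 = 64 states.
Each crossing splits two ways (0=vertical, 1=horizontal). The state's weight is A^(#A-smoothings - #B-smoothings) * d^(loops - 1).
Tabulate the states by total A-exponent and number of loops L (A-exp: L × count):
  A^6: L=4 ×1
  A^4: L=3 ×6
  A^2: L=2 ×14, L=4 ×1
  A^0: L=1 ×13, L=3 ×7
  A^-2: L=2 ×14, L=4 ×1
  A^-4: L=3 ×6
  A^-6: L=4 ×1
Each group contributes A^e * Σ count * d^(L-1):
Powers of d = -A^2 - A^-2: d^2 = A^4 + 2 + A^-4; d^3 = -A^6 - 3*A^2 - 3*A^-2 - A^-6.
  A^6 * (d^3) = -A^12 - 3*A^8 - 3*A^4 - 1
  A^4 * (6*d^2) = 6*A^8 + 12*A^4 + 6
  A^2 * (14*d + d^3) = -A^8 - 17*A^4 - 17 - A^-4
  A^0 * (13 + 7*d^2) = 7*A^4 + 27 + 7*A^-4
  A^-2 * (14*d + d^3) = -A^4 - 17 - 17*A^-4 - A^-8
  A^-4 * (6*d^2) = 6 + 12*A^-4 + 6*A^-8
  A^-6 * (d^3) = -1 - 3*A^-4 - 3*A^-8 - A^-12
Summing the groups: <K> = -A^12 + 2*A^8 - 2*A^4 + 3 - 2*A^-4 + 2*A^-8 - A^-12

Answer: -A^12 + 2*A^8 - 2*A^4 + 3 - 2*A^-4 + 2*A^-8 - A^-12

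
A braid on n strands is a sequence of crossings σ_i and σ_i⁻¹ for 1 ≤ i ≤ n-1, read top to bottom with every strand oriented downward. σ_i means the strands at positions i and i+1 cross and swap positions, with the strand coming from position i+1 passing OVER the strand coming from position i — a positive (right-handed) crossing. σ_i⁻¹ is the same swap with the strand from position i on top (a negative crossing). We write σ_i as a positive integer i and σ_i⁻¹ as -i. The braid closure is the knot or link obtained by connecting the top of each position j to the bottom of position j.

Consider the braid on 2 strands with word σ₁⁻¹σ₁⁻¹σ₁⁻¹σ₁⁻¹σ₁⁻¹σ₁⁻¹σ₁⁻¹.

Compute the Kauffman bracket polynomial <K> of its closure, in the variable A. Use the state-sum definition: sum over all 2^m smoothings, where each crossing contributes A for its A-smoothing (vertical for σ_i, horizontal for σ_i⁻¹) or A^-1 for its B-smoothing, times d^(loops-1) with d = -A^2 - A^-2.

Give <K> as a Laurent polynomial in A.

A^19 - A^15 + A^11 - A^7 + A^3 - A^-1 - A^-9

Derivation:
Braid: s1^-1 s1^-1 s1^-1 s1^-1 s1^-1 s1^-1 s1^-1 on 2 strands, 7 crossings.
Writhe w = (#positive) - (#negative) = 0 - 7 = -7.
Enumerate smoothing states for the bracket polynomial. There are 2^7 = 128 states.
For each crossing: s=0 is the vertical smoothing, s=1 horizontal. Crossing k contributes A^(sign_k * (1 - 2*s_k)); loop factor d = -A^2 - A^-2.
Tabulate the states by total A-exponent and number of loops L (A-exp: L × count):
  A^7: L=7 ×1
  A^5: L=6 ×7
  A^3: L=5 ×21
  A^1: L=4 ×35
  A^-1: L=3 ×35
  A^-3: L=2 ×21
  A^-5: L=1 ×7
  A^-7: L=2 ×1
Each group contributes A^e * Σ count * d^(L-1):
Powers of d = -A^2 - A^-2: d^2 = A^4 + 2 + A^-4; d^3 = -A^6 - 3*A^2 - 3*A^-2 - A^-6; d^4 = A^8 + 4*A^4 + 6 + 4*A^-4 + A^-8; d^5 = -A^10 - 5*A^6 - 10*A^2 - 10*A^-2 - 5*A^-6 - A^-10; d^6 = A^12 + 6*A^8 + 15*A^4 + 20 + 15*A^-4 + 6*A^-8 + A^-12.
  A^7 * (d^6) = A^19 + 6*A^15 + 15*A^11 + 20*A^7 + 15*A^3 + 6*A^-1 + A^-5
  A^5 * (7*d^5) = -7*A^15 - 35*A^11 - 70*A^7 - 70*A^3 - 35*A^-1 - 7*A^-5
  A^3 * (21*d^4) = 21*A^11 + 84*A^7 + 126*A^3 + 84*A^-1 + 21*A^-5
  A^1 * (35*d^3) = -35*A^7 - 105*A^3 - 105*A^-1 - 35*A^-5
  A^-1 * (35*d^2) = 35*A^3 + 70*A^-1 + 35*A^-5
  A^-3 * (21*d) = -21*A^-1 - 21*A^-5
  A^-5 * (7) = 7*A^-5
  A^-7 * (d) = -A^-5 - A^-9
Summing the groups: <K> = A^19 - A^15 + A^11 - A^7 + A^3 - A^-1 - A^-9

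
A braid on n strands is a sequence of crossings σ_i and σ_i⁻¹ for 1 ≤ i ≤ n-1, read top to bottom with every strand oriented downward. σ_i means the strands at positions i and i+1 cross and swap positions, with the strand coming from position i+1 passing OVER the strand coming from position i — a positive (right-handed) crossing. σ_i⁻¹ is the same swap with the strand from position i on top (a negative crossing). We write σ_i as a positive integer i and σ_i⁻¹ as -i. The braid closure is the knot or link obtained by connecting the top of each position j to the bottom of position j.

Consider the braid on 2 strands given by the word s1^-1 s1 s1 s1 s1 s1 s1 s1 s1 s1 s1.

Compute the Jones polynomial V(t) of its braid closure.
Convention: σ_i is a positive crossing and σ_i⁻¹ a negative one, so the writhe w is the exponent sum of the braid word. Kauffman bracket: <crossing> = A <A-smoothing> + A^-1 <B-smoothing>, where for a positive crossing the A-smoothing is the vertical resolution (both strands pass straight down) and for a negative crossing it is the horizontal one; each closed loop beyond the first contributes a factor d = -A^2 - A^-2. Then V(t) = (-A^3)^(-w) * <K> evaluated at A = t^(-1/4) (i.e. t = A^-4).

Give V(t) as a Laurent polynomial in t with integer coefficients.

The presented braid s1^-1 s1 s1 s1 s1 s1 s1 s1 s1 s1 s1 on 2 strands reduces by inverse Markov moves (closure unchanged at each step):
  Deconjugate: the word is γ·β·γ⁻¹ with γ = s1^-1 (prefix) and γ⁻¹ = s1 (suffix); strip both.
Reduced to β = s1 s1 s1 s1 s1 s1 s1 s1 s1 on 2 strands, 9 crossings.
Compute on β:
Braid: s1 s1 s1 s1 s1 s1 s1 s1 s1 on 2 strands, 9 crossings.
Writhe w = (#positive) - (#negative) = 9 - 0 = 9.
State-sum expansion of <K>. There are 2^9 = 512 states.
Smooth each crossing (0=||, 1=⌣⌢); contribution A^(Σ sign_k(1-2s_k)) * d^(L-1).
Tabulate the states by total A-exponent and number of loops L (A-exp: L × count):
  A^9: L=2 ×1
  A^7: L=1 ×9
  A^5: L=2 ×36
  A^3: L=3 ×84
  A^1: L=4 ×126
  A^-1: L=5 ×126
  A^-3: L=6 ×84
  A^-5: L=7 ×36
  A^-7: L=8 ×9
  A^-9: L=9 ×1
Each group contributes A^e * Σ count * d^(L-1):
Powers of d = -A^2 - A^-2: d^2 = A^4 + 2 + A^-4; d^3 = -A^6 - 3*A^2 - 3*A^-2 - A^-6; d^4 = A^8 + 4*A^4 + 6 + 4*A^-4 + A^-8; d^5 = -A^10 - 5*A^6 - 10*A^2 - 10*A^-2 - 5*A^-6 - A^-10; d^6 = A^12 + 6*A^8 + 15*A^4 + 20 + 15*A^-4 + 6*A^-8 + A^-12; d^7 = -A^14 - 7*A^10 - 21*A^6 - 35*A^2 - 35*A^-2 - 21*A^-6 - 7*A^-10 - A^-14; d^8 = A^16 + 8*A^12 + 28*A^8 + 56*A^4 + 70 + 56*A^-4 + 28*A^-8 + 8*A^-12 + A^-16.
  A^9 * (d) = -A^11 - A^7
  A^7 * (9) = 9*A^7
  A^5 * (36*d) = -36*A^7 - 36*A^3
  A^3 * (84*d^2) = 84*A^7 + 168*A^3 + 84*A^-1
  A^1 * (126*d^3) = -126*A^7 - 378*A^3 - 378*A^-1 - 126*A^-5
  A^-1 * (126*d^4) = 126*A^7 + 504*A^3 + 756*A^-1 + 504*A^-5 + 126*A^-9
  A^-3 * (84*d^5) = -84*A^7 - 420*A^3 - 840*A^-1 - 840*A^-5 - 420*A^-9 - 84*A^-13
  A^-5 * (36*d^6) = 36*A^7 + 216*A^3 + 540*A^-1 + 720*A^-5 + 540*A^-9 + 216*A^-13 + 36*A^-17
  A^-7 * (9*d^7) = -9*A^7 - 63*A^3 - 189*A^-1 - 315*A^-5 - 315*A^-9 - 189*A^-13 - 63*A^-17 - 9*A^-21
  A^-9 * (d^8) = A^7 + 8*A^3 + 28*A^-1 + 56*A^-5 + 70*A^-9 + 56*A^-13 + 28*A^-17 + 8*A^-21 + A^-25
Summing the groups: <K> = -A^11 - A^3 + A^-1 - A^-5 + A^-9 - A^-13 + A^-17 - A^-21 + A^-25
Normalise by the writhe: (-A^3)^(-w) = (-A^3)^(-9) = -A^-27, so f(A) = -A^-27 * <K> = A^-16 + A^-24 - A^-28 + A^-32 - A^-36 + A^-40 - A^-44 + A^-48 - A^-52.
Substitute A = t^(-1/4), i.e. A^e → t^(-e/4): V(t) = -t^13 + t^12 - t^11 + t^10 - t^9 + t^8 - t^7 + t^6 + t^4

Answer: -t^13 + t^12 - t^11 + t^10 - t^9 + t^8 - t^7 + t^6 + t^4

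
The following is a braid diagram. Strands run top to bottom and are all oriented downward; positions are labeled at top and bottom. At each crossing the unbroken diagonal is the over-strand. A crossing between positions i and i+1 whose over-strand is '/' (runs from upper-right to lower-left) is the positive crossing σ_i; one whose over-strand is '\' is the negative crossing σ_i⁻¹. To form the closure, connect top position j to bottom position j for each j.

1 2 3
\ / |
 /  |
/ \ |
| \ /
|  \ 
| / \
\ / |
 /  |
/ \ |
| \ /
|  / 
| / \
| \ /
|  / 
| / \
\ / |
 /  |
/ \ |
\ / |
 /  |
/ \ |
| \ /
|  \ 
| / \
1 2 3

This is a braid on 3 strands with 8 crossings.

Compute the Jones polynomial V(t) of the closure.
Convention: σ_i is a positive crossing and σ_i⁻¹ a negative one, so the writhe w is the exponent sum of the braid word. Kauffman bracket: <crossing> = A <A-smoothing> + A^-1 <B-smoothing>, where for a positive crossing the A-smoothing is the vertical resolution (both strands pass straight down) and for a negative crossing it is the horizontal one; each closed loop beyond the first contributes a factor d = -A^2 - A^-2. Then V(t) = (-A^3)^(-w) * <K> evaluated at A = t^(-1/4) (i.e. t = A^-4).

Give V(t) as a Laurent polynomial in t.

t^7 - 2*t^6 + 2*t^5 - 3*t^4 + 3*t^3 - 2*t^2 + 2*t

Derivation:
Reading the diagram top to bottom ('/'-over between positions i,i+1 = s_i, '\'-over = s_i^-1): braid word = s1 s2^-1 s1 s2 s2 s1 s1 s2^-1.
Braid: s1 s2^-1 s1 s2 s2 s1 s1 s2^-1 on 3 strands, 8 crossings.
Writhe w = (#positive) - (#negative) = 6 - 2 = 4.
State-sum expansion of <K>. There are 2^8 = 256 states.
Each crossing splits two ways (0=vertical, 1=horizontal). The state's weight is A^(#A-smoothings - #B-smoothings) * d^(loops - 1).
Tabulate the states by total A-exponent and number of loops L (A-exp: L × count):
  A^8: L=3 ×1
  A^6: L=2 ×6, L=4 ×2
  A^4: L=1 ×11, L=3 ×16, L=5 ×1
  A^2: L=2 ×47, L=4 ×9
  A^0: L=1 ×26, L=3 ×43, L=5 ×1
  A^-2: L=2 ×41, L=4 ×15
  A^-4: L=3 ×26, L=5 ×2
  A^-6: L=4 ×8
  A^-8: L=5 ×1
Each group contributes A^e * Σ count * d^(L-1):
Powers of d = -A^2 - A^-2: d^2 = A^4 + 2 + A^-4; d^3 = -A^6 - 3*A^2 - 3*A^-2 - A^-6; d^4 = A^8 + 4*A^4 + 6 + 4*A^-4 + A^-8.
  A^8 * (d^2) = A^12 + 2*A^8 + A^4
  A^6 * (6*d + 2*d^3) = -2*A^12 - 12*A^8 - 12*A^4 - 2
  A^4 * (11 + 16*d^2 + d^4) = A^12 + 20*A^8 + 49*A^4 + 20 + A^-4
  A^2 * (47*d + 9*d^3) = -9*A^8 - 74*A^4 - 74 - 9*A^-4
  A^0 * (26 + 43*d^2 + d^4) = A^8 + 47*A^4 + 118 + 47*A^-4 + A^-8
  A^-2 * (41*d + 15*d^3) = -15*A^4 - 86 - 86*A^-4 - 15*A^-8
  A^-4 * (26*d^2 + 2*d^4) = 2*A^4 + 34 + 64*A^-4 + 34*A^-8 + 2*A^-12
  A^-6 * (8*d^3) = -8 - 24*A^-4 - 24*A^-8 - 8*A^-12
  A^-8 * (d^4) = 1 + 4*A^-4 + 6*A^-8 + 4*A^-12 + A^-16
Summing the groups: <K> = 2*A^8 - 2*A^4 + 3 - 3*A^-4 + 2*A^-8 - 2*A^-12 + A^-16
Normalise by the writhe: (-A^3)^(-w) = (-A^3)^(-4) = A^-12, so f(A) = A^-12 * <K> = 2*A^-4 - 2*A^-8 + 3*A^-12 - 3*A^-16 + 2*A^-20 - 2*A^-24 + A^-28.
Substitute A = t^(-1/4), i.e. A^e → t^(-e/4): V(t) = t^7 - 2*t^6 + 2*t^5 - 3*t^4 + 3*t^3 - 2*t^2 + 2*t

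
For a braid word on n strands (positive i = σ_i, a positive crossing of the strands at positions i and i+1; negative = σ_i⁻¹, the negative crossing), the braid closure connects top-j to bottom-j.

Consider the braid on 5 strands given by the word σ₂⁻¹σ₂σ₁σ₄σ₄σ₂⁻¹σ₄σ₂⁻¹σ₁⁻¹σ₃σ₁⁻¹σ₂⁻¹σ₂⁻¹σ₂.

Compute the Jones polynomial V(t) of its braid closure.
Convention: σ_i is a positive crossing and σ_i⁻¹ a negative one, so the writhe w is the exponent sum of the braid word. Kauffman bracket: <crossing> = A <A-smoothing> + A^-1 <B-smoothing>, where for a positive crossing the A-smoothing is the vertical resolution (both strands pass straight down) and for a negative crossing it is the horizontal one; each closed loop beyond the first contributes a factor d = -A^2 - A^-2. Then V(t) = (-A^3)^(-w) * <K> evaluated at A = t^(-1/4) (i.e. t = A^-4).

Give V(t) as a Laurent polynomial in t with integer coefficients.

The presented braid s2^-1 s2 s1 s4 s4 s2^-1 s4 s2^-1 s1^-1 s3 s1^-1 s2^-1 s2^-1 s2 on 5 strands reduces by inverse Markov moves (closure unchanged at each step):
  Deconjugate: the word is γ·β·γ⁻¹ with γ = s2^-1 s2 (prefix) and γ⁻¹ = s2^-1 s2 (suffix); strip both.
Reduced to β = s1 s4 s4 s2^-1 s4 s2^-1 s1^-1 s3 s1^-1 s2^-1 on 5 strands, 10 crossings.
Compute on β:
Braid: s1 s4 s4 s2^-1 s4 s2^-1 s1^-1 s3 s1^-1 s2^-1 on 5 strands, 10 crossings.
Writhe w = (#positive) - (#negative) = 5 - 5 = 0.
State-sum expansion of <K>. There are 2^10 = 1024 states.
Each crossing splits two ways (0=vertical, 1=horizontal). The state's weight is A^(#A-smoothings - #B-smoothings) * d^(loops - 1).
Tabulate the states by total A-exponent and number of loops L (A-exp: L × count):
  A^10: L=6 ×1
  A^8: L=5 ×10
  A^6: L=4 ×40, L=6 ×5
  A^4: L=3 ×80, L=5 ×39, L=7 ×1
  A^2: L=2 ×79, L=4 ×117, L=6 ×14
  A^0: L=1 ×30, L=3 ×158, L=5 ×62, L=7 ×2
  A^-2: L=2 ×84, L=4 ×111, L=6 ×15
  A^-4: L=1 ×9, L=3 ×74, L=5 ×36, L=7 ×1
  A^-6: L=2 ×12, L=4 ×29, L=6 ×4
  A^-8: L=3 ×6, L=5 ×4
  A^-10: L=4 ×1
Each group contributes A^e * Σ count * d^(L-1):
Powers of d = -A^2 - A^-2: d^2 = A^4 + 2 + A^-4; d^3 = -A^6 - 3*A^2 - 3*A^-2 - A^-6; d^4 = A^8 + 4*A^4 + 6 + 4*A^-4 + A^-8; d^5 = -A^10 - 5*A^6 - 10*A^2 - 10*A^-2 - 5*A^-6 - A^-10; d^6 = A^12 + 6*A^8 + 15*A^4 + 20 + 15*A^-4 + 6*A^-8 + A^-12.
  A^10 * (d^5) = -A^20 - 5*A^16 - 10*A^12 - 10*A^8 - 5*A^4 - 1
  A^8 * (10*d^4) = 10*A^16 + 40*A^12 + 60*A^8 + 40*A^4 + 10
  A^6 * (40*d^3 + 5*d^5) = -5*A^16 - 65*A^12 - 170*A^8 - 170*A^4 - 65 - 5*A^-4
  A^4 * (80*d^2 + 39*d^4 + d^6) = A^16 + 45*A^12 + 251*A^8 + 414*A^4 + 251 + 45*A^-4 + A^-8
  A^2 * (79*d + 117*d^3 + 14*d^5) = -14*A^12 - 187*A^8 - 570*A^4 - 570 - 187*A^-4 - 14*A^-8
  A^0 * (30 + 158*d^2 + 62*d^4 + 2*d^6) = 2*A^12 + 74*A^8 + 436*A^4 + 758 + 436*A^-4 + 74*A^-8 + 2*A^-12
  A^-2 * (84*d + 111*d^3 + 15*d^5) = -15*A^8 - 186*A^4 - 567 - 567*A^-4 - 186*A^-8 - 15*A^-12
  A^-4 * (9 + 74*d^2 + 36*d^4 + d^6) = A^8 + 42*A^4 + 233 + 393*A^-4 + 233*A^-8 + 42*A^-12 + A^-16
  A^-6 * (12*d + 29*d^3 + 4*d^5) = -4*A^4 - 49 - 139*A^-4 - 139*A^-8 - 49*A^-12 - 4*A^-16
  A^-8 * (6*d^2 + 4*d^4) = 4 + 22*A^-4 + 36*A^-8 + 22*A^-12 + 4*A^-16
  A^-10 * (d^3) = -A^-4 - 3*A^-8 - 3*A^-12 - A^-16
Summing the groups: <K> = -A^20 + A^16 - 2*A^12 + 4*A^8 - 3*A^4 + 4 - 3*A^-4 + 2*A^-8 - A^-12
Normalise by the writhe: (-A^3)^(-w) = (-A^3)^(0) = 1, so f(A) = 1 * <K> = -A^20 + A^16 - 2*A^12 + 4*A^8 - 3*A^4 + 4 - 3*A^-4 + 2*A^-8 - A^-12.
Substitute A = t^(-1/4), i.e. A^e → t^(-e/4): V(t) = -t^3 + 2*t^2 - 3*t + 4 - 3*t^-1 + 4*t^-2 - 2*t^-3 + t^-4 - t^-5

Answer: -t^3 + 2*t^2 - 3*t + 4 - 3*t^-1 + 4*t^-2 - 2*t^-3 + t^-4 - t^-5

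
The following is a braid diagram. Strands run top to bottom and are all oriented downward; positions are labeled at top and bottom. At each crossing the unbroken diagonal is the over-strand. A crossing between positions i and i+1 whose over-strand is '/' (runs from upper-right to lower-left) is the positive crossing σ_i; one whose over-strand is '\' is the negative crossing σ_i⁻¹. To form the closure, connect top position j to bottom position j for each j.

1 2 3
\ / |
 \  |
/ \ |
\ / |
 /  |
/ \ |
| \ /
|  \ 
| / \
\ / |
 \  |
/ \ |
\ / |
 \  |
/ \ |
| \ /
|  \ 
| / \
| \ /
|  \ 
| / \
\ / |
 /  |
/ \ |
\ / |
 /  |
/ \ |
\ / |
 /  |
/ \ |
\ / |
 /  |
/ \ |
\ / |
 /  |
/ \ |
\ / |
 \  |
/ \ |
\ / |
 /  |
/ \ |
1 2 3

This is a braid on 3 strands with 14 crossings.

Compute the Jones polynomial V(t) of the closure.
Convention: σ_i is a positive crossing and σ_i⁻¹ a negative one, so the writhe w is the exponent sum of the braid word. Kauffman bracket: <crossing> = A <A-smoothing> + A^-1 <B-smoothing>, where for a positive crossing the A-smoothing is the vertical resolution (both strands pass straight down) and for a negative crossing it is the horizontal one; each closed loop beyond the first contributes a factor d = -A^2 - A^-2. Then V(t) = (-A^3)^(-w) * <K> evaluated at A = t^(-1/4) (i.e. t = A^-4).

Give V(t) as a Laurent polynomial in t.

-t^4 + t^3 - t^2 + 2*t - 1 + 2*t^-1 - t^-2 + t^-3 - t^-4

Derivation:
Reading the diagram top to bottom ('/'-over between positions i,i+1 = s_i, '\'-over = s_i^-1): braid word = s1^-1 s1 s2^-1 s1^-1 s1^-1 s2^-1 s2^-1 s1 s1 s1 s1 s1 s1^-1 s1.
The presented braid s1^-1 s1 s2^-1 s1^-1 s1^-1 s2^-1 s2^-1 s1 s1 s1 s1 s1 s1^-1 s1 on 3 strands reduces by inverse Markov moves (closure unchanged at each step):
  Deconjugate: the word is γ·β·γ⁻¹ with γ = s1^-1 s1 (prefix) and γ⁻¹ = s1^-1 s1 (suffix); strip both.
Reduced to β = s2^-1 s1^-1 s1^-1 s2^-1 s2^-1 s1 s1 s1 s1 s1 on 3 strands, 10 crossings.
Compute on β:
Braid: s2^-1 s1^-1 s1^-1 s2^-1 s2^-1 s1 s1 s1 s1 s1 on 3 strands, 10 crossings.
Writhe w = (#positive) - (#negative) = 5 - 5 = 0.
Enumerate smoothing states for the bracket polynomial. There are 2^10 = 1024 states.
Each crossing splits two ways (0=vertical, 1=horizontal). The state's weight is A^(#A-smoothings - #B-smoothings) * d^(loops - 1).
Tabulate the states by total A-exponent and number of loops L (A-exp: L × count):
  A^10: L=4 ×1
  A^8: L=3 ×10
  A^6: L=2 ×29, L=4 ×16
  A^4: L=1 ×26, L=3 ×74, L=5 ×20
  A^2: L=2 ×90, L=4 ×105, L=6 ×15
  A^0: L=1 ×15, L=3 ×141, L=5 ×90, L=7 ×6
  A^-2: L=2 ×35, L=4 ×130, L=6 ×44, L=8 ×1
  A^-4: L=3 ×40, L=5 ×69, L=7 ×11
  A^-6: L=4 ×25, L=6 ×19, L=8 ×1
  A^-8: L=5 ×8, L=7 ×2
  A^-10: L=6 ×1
Each group contributes A^e * Σ count * d^(L-1):
Powers of d = -A^2 - A^-2: d^2 = A^4 + 2 + A^-4; d^3 = -A^6 - 3*A^2 - 3*A^-2 - A^-6; d^4 = A^8 + 4*A^4 + 6 + 4*A^-4 + A^-8; d^5 = -A^10 - 5*A^6 - 10*A^2 - 10*A^-2 - 5*A^-6 - A^-10; d^6 = A^12 + 6*A^8 + 15*A^4 + 20 + 15*A^-4 + 6*A^-8 + A^-12; d^7 = -A^14 - 7*A^10 - 21*A^6 - 35*A^2 - 35*A^-2 - 21*A^-6 - 7*A^-10 - A^-14.
  A^10 * (d^3) = -A^16 - 3*A^12 - 3*A^8 - A^4
  A^8 * (10*d^2) = 10*A^12 + 20*A^8 + 10*A^4
  A^6 * (29*d + 16*d^3) = -16*A^12 - 77*A^8 - 77*A^4 - 16
  A^4 * (26 + 74*d^2 + 20*d^4) = 20*A^12 + 154*A^8 + 294*A^4 + 154 + 20*A^-4
  A^2 * (90*d + 105*d^3 + 15*d^5) = -15*A^12 - 180*A^8 - 555*A^4 - 555 - 180*A^-4 - 15*A^-8
  A^0 * (15 + 141*d^2 + 90*d^4 + 6*d^6) = 6*A^12 + 126*A^8 + 591*A^4 + 957 + 591*A^-4 + 126*A^-8 + 6*A^-12
  A^-2 * (35*d + 130*d^3 + 44*d^5 + d^7) = -A^12 - 51*A^8 - 371*A^4 - 900 - 900*A^-4 - 371*A^-8 - 51*A^-12 - A^-16
  A^-4 * (40*d^2 + 69*d^4 + 11*d^6) = 11*A^8 + 135*A^4 + 481 + 714*A^-4 + 481*A^-8 + 135*A^-12 + 11*A^-16
  A^-6 * (25*d^3 + 19*d^5 + d^7) = -A^8 - 26*A^4 - 141 - 300*A^-4 - 300*A^-8 - 141*A^-12 - 26*A^-16 - A^-20
  A^-8 * (8*d^4 + 2*d^6) = 2*A^4 + 20 + 62*A^-4 + 88*A^-8 + 62*A^-12 + 20*A^-16 + 2*A^-20
  A^-10 * (d^5) = -1 - 5*A^-4 - 10*A^-8 - 10*A^-12 - 5*A^-16 - A^-20
Summing the groups: <K> = -A^16 + A^12 - A^8 + 2*A^4 - 1 + 2*A^-4 - A^-8 + A^-12 - A^-16
Normalise by the writhe: (-A^3)^(-w) = (-A^3)^(0) = 1, so f(A) = 1 * <K> = -A^16 + A^12 - A^8 + 2*A^4 - 1 + 2*A^-4 - A^-8 + A^-12 - A^-16.
Substitute A = t^(-1/4), i.e. A^e → t^(-e/4): V(t) = -t^4 + t^3 - t^2 + 2*t - 1 + 2*t^-1 - t^-2 + t^-3 - t^-4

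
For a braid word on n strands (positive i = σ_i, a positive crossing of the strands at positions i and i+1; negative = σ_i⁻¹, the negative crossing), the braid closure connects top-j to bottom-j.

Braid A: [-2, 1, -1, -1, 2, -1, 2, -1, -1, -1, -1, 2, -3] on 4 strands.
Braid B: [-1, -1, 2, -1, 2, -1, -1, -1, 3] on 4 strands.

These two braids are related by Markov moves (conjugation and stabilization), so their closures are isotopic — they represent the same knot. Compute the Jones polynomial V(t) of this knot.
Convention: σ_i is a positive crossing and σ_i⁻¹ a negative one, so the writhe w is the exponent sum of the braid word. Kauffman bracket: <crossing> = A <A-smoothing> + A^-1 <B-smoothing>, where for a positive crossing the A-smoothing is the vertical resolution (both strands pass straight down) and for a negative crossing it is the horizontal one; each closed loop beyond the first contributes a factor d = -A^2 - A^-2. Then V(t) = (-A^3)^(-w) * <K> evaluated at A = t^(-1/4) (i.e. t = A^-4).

Markov-equivalent braids have isotopic closures, hence identical knot invariants. Strip the Markov moves from each word to reach a common short braid β, then compute V(t) once on β.
Braid A: s2^-1 s1 s1^-1 s1^-1 s2 s1^-1 s2 s1^-1 s1^-1 s1^-1 s1^-1 s2 s3^-1 on 4 strands reduces by inverse Markov moves (closure unchanged at each step):
  Destabilize: the word has the form β·s3^-1 where s3^-1 occurs only as the final letter (β ∈ B_3); drop it and the last strand → 3 strands.
  Deconjugate: the word is γ·β·γ⁻¹ with γ = s2^-1 (prefix) and γ⁻¹ = s2 (suffix); strip both.
  Deconjugate: the word is γ·β·γ⁻¹ with γ = s1 (prefix) and γ⁻¹ = s1^-1 (suffix); strip both.
Reduced to β = s1^-1 s1^-1 s2 s1^-1 s2 s1^-1 s1^-1 s1^-1 on 3 strands, 8 crossings.
Braid B: s1^-1 s1^-1 s2 s1^-1 s2 s1^-1 s1^-1 s1^-1 s3 on 4 strands reduces by inverse Markov moves (closure unchanged at each step):
  Destabilize: the word has the form β·s3 where s3 occurs only as the final letter (β ∈ B_3); drop it and the last strand → 3 strands.
Reduced to β = s1^-1 s1^-1 s2 s1^-1 s2 s1^-1 s1^-1 s1^-1 on 3 strands, 8 crossings.
Both give the same β = s1^-1 s1^-1 s2 s1^-1 s2 s1^-1 s1^-1 s1^-1 on 3 strands, so one state sum suffices:
Braid: s1^-1 s1^-1 s2 s1^-1 s2 s1^-1 s1^-1 s1^-1 on 3 strands, 8 crossings.
Writhe w = (#positive) - (#negative) = 2 - 6 = -4.
Computing the Kauffman bracket via state sum. There are 2^8 = 256 states.
For each crossing: s=0 is the vertical smoothing, s=1 horizontal. Crossing k contributes A^(sign_k * (1 - 2*s_k)); loop factor d = -A^2 - A^-2.
Tabulate the states by total A-exponent and number of loops L (A-exp: L × count):
  A^8: L=7 ×1
  A^6: L=6 ×8
  A^4: L=5 ×28
  A^2: L=4 ×55, L=6 ×1
  A^0: L=3 ×65, L=5 ×5
  A^-2: L=2 ×46, L=4 ×10
  A^-4: L=1 ×17, L=3 ×11
  A^-6: L=2 ×8
  A^-8: L=3 ×1
Each group contributes A^e * Σ count * d^(L-1):
Powers of d = -A^2 - A^-2: d^2 = A^4 + 2 + A^-4; d^3 = -A^6 - 3*A^2 - 3*A^-2 - A^-6; d^4 = A^8 + 4*A^4 + 6 + 4*A^-4 + A^-8; d^5 = -A^10 - 5*A^6 - 10*A^2 - 10*A^-2 - 5*A^-6 - A^-10; d^6 = A^12 + 6*A^8 + 15*A^4 + 20 + 15*A^-4 + 6*A^-8 + A^-12.
  A^8 * (d^6) = A^20 + 6*A^16 + 15*A^12 + 20*A^8 + 15*A^4 + 6 + A^-4
  A^6 * (8*d^5) = -8*A^16 - 40*A^12 - 80*A^8 - 80*A^4 - 40 - 8*A^-4
  A^4 * (28*d^4) = 28*A^12 + 112*A^8 + 168*A^4 + 112 + 28*A^-4
  A^2 * (55*d^3 + d^5) = -A^12 - 60*A^8 - 175*A^4 - 175 - 60*A^-4 - A^-8
  A^0 * (65*d^2 + 5*d^4) = 5*A^8 + 85*A^4 + 160 + 85*A^-4 + 5*A^-8
  A^-2 * (46*d + 10*d^3) = -10*A^4 - 76 - 76*A^-4 - 10*A^-8
  A^-4 * (17 + 11*d^2) = 11 + 39*A^-4 + 11*A^-8
  A^-6 * (8*d) = -8*A^-4 - 8*A^-8
  A^-8 * (d^2) = A^-4 + 2*A^-8 + A^-12
Summing the groups: <K> = A^20 - 2*A^16 + 2*A^12 - 3*A^8 + 3*A^4 - 2 + 2*A^-4 - A^-8 + A^-12
Normalise by the writhe: (-A^3)^(-w) = (-A^3)^(4) = A^12, so f(A) = A^12 * <K> = A^32 - 2*A^28 + 2*A^24 - 3*A^20 + 3*A^16 - 2*A^12 + 2*A^8 - A^4 + 1.
Substitute A = t^(-1/4), i.e. A^e → t^(-e/4): V(t) = 1 - t^-1 + 2*t^-2 - 2*t^-3 + 3*t^-4 - 3*t^-5 + 2*t^-6 - 2*t^-7 + t^-8

Answer: 1 - t^-1 + 2*t^-2 - 2*t^-3 + 3*t^-4 - 3*t^-5 + 2*t^-6 - 2*t^-7 + t^-8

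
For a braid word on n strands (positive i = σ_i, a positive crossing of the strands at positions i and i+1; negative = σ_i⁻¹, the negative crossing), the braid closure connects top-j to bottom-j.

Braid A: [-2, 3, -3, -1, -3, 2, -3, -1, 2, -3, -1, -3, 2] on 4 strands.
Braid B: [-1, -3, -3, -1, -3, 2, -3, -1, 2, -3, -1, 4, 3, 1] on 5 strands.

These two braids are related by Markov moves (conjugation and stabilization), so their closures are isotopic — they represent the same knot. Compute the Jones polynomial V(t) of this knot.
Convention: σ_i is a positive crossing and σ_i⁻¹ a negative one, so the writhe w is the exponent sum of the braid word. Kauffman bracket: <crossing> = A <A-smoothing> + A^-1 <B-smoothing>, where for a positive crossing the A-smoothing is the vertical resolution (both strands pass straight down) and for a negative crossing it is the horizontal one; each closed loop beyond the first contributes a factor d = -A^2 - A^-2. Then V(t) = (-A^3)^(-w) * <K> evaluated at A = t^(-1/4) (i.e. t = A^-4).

1 - 2*t^-1 + 4*t^-2 - 5*t^-3 + 7*t^-4 - 7*t^-5 + 6*t^-6 - 5*t^-7 + 3*t^-8 - t^-9

Derivation:
Markov-equivalent braids have isotopic closures, hence identical knot invariants. Strip the Markov moves from each word to reach a common short braid β, then compute V(t) once on β.
Braid A: s2^-1 s3 s3^-1 s1^-1 s3^-1 s2 s3^-1 s1^-1 s2 s3^-1 s1^-1 s3^-1 s2 on 4 strands reduces by inverse Markov moves (closure unchanged at each step):
  Deconjugate: the word is γ·β·γ⁻¹ with γ = s2^-1 s3 (prefix) and γ⁻¹ = s3^-1 s2 (suffix); strip both.
Reduced to β = s3^-1 s1^-1 s3^-1 s2 s3^-1 s1^-1 s2 s3^-1 s1^-1 on 4 strands, 9 crossings.
Braid B: s1^-1 s3^-1 s3^-1 s1^-1 s3^-1 s2 s3^-1 s1^-1 s2 s3^-1 s1^-1 s4 s3 s1 on 5 strands reduces by inverse Markov moves (closure unchanged at each step):
  Deconjugate: the word is γ·β·γ⁻¹ with γ = s1^-1 s3^-1 (prefix) and γ⁻¹ = s3 s1 (suffix); strip both.
  Destabilize: the word has the form β·s4 where s4 occurs only as the final letter (β ∈ B_4); drop it and the last strand → 4 strands.
Reduced to β = s3^-1 s1^-1 s3^-1 s2 s3^-1 s1^-1 s2 s3^-1 s1^-1 on 4 strands, 9 crossings.
Both give the same β = s3^-1 s1^-1 s3^-1 s2 s3^-1 s1^-1 s2 s3^-1 s1^-1 on 4 strands, so one state sum suffices:
Braid: s3^-1 s1^-1 s3^-1 s2 s3^-1 s1^-1 s2 s3^-1 s1^-1 on 4 strands, 9 crossings.
Writhe w = (#positive) - (#negative) = 2 - 7 = -5.
Enumerate smoothing states for the bracket polynomial. There are 2^9 = 512 states.
For each crossing: s=0 is the vertical smoothing, s=1 horizontal. Crossing k contributes A^(sign_k * (1 - 2*s_k)); loop factor d = -A^2 - A^-2.
Tabulate the states by total A-exponent and number of loops L (A-exp: L × count):
  A^9: L=7 ×1
  A^7: L=6 ×9
  A^5: L=5 ×36
  A^3: L=4 ×83, L=6 ×1
  A^1: L=3 ×118, L=5 ×8
  A^-1: L=2 ×100, L=4 ×26
  A^-3: L=1 ×41, L=3 ×42, L=5 ×1
  A^-5: L=2 ×31, L=4 ×5
  A^-7: L=3 ×9
  A^-9: L=4 ×1
Each group contributes A^e * Σ count * d^(L-1):
Powers of d = -A^2 - A^-2: d^2 = A^4 + 2 + A^-4; d^3 = -A^6 - 3*A^2 - 3*A^-2 - A^-6; d^4 = A^8 + 4*A^4 + 6 + 4*A^-4 + A^-8; d^5 = -A^10 - 5*A^6 - 10*A^2 - 10*A^-2 - 5*A^-6 - A^-10; d^6 = A^12 + 6*A^8 + 15*A^4 + 20 + 15*A^-4 + 6*A^-8 + A^-12.
  A^9 * (d^6) = A^21 + 6*A^17 + 15*A^13 + 20*A^9 + 15*A^5 + 6*A + A^-3
  A^7 * (9*d^5) = -9*A^17 - 45*A^13 - 90*A^9 - 90*A^5 - 45*A - 9*A^-3
  A^5 * (36*d^4) = 36*A^13 + 144*A^9 + 216*A^5 + 144*A + 36*A^-3
  A^3 * (83*d^3 + d^5) = -A^13 - 88*A^9 - 259*A^5 - 259*A - 88*A^-3 - A^-7
  A^1 * (118*d^2 + 8*d^4) = 8*A^9 + 150*A^5 + 284*A + 150*A^-3 + 8*A^-7
  A^-1 * (100*d + 26*d^3) = -26*A^5 - 178*A - 178*A^-3 - 26*A^-7
  A^-3 * (41 + 42*d^2 + d^4) = A^5 + 46*A + 131*A^-3 + 46*A^-7 + A^-11
  A^-5 * (31*d + 5*d^3) = -5*A - 46*A^-3 - 46*A^-7 - 5*A^-11
  A^-7 * (9*d^2) = 9*A^-3 + 18*A^-7 + 9*A^-11
  A^-9 * (d^3) = -A^-3 - 3*A^-7 - 3*A^-11 - A^-15
Summing the groups: <K> = A^21 - 3*A^17 + 5*A^13 - 6*A^9 + 7*A^5 - 7*A + 5*A^-3 - 4*A^-7 + 2*A^-11 - A^-15
Normalise by the writhe: (-A^3)^(-w) = (-A^3)^(5) = -A^15, so f(A) = -A^15 * <K> = -A^36 + 3*A^32 - 5*A^28 + 6*A^24 - 7*A^20 + 7*A^16 - 5*A^12 + 4*A^8 - 2*A^4 + 1.
Substitute A = t^(-1/4), i.e. A^e → t^(-e/4): V(t) = 1 - 2*t^-1 + 4*t^-2 - 5*t^-3 + 7*t^-4 - 7*t^-5 + 6*t^-6 - 5*t^-7 + 3*t^-8 - t^-9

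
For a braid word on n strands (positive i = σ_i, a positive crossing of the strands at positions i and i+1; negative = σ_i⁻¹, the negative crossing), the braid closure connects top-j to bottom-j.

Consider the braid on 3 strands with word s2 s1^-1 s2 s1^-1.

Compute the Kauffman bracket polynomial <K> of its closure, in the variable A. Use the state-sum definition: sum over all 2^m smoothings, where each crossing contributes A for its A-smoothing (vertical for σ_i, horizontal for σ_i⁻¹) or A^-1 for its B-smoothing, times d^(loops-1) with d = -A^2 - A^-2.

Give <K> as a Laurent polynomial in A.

A^8 - A^4 + 1 - A^-4 + A^-8

Derivation:
Braid: s2 s1^-1 s2 s1^-1 on 3 strands, 4 crossings.
Writhe w = (#positive) - (#negative) = 2 - 2 = 0.
Enumerate smoothing states for the bracket polynomial. There are 2^4 = 16 states.
Each crossing splits two ways (0=vertical, 1=horizontal). The state's weight is A^(#A-smoothings - #B-smoothings) * d^(loops - 1).
  state 0000: A-exp=+0, loops=3, term = A^0 * d^2
  state 0001: A-exp=+2, loops=2, term = A^2 * d^1
  state 0010: A-exp=-2, loops=2, term = A^-2 * d^1
  state 0011: A-exp=+0, loops=1, term = A^0 * d^0
  state 0100: A-exp=+2, loops=2, term = A^2 * d^1
  state 0101: A-exp=+4, loops=3, term = A^4 * d^2
  state 0110: A-exp=+0, loops=1, term = A^0 * d^0
  state 0111: A-exp=+2, loops=2, term = A^2 * d^1
  state 1000: A-exp=-2, loops=2, term = A^-2 * d^1
  state 1001: A-exp=+0, loops=1, term = A^0 * d^0
  state 1010: A-exp=-4, loops=3, term = A^-4 * d^2
  state 1011: A-exp=-2, loops=2, term = A^-2 * d^1
  state 1100: A-exp=+0, loops=1, term = A^0 * d^0
  state 1101: A-exp=+2, loops=2, term = A^2 * d^1
  state 1110: A-exp=-2, loops=2, term = A^-2 * d^1
  state 1111: A-exp=+0, loops=1, term = A^0 * d^0
Collect the terms by A-exponent (count of states per loop number):
Powers of d = -A^2 - A^-2: d^2 = A^4 + 2 + A^-4.
  A^4 * (d^2) = A^8 + 2*A^4 + 1
  A^2 * (4*d) = -4*A^4 - 4
  A^0 * (5 + d^2) = A^4 + 7 + A^-4
  A^-2 * (4*d) = -4 - 4*A^-4
  A^-4 * (d^2) = 1 + 2*A^-4 + A^-8
Summing the groups: <K> = A^8 - A^4 + 1 - A^-4 + A^-8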